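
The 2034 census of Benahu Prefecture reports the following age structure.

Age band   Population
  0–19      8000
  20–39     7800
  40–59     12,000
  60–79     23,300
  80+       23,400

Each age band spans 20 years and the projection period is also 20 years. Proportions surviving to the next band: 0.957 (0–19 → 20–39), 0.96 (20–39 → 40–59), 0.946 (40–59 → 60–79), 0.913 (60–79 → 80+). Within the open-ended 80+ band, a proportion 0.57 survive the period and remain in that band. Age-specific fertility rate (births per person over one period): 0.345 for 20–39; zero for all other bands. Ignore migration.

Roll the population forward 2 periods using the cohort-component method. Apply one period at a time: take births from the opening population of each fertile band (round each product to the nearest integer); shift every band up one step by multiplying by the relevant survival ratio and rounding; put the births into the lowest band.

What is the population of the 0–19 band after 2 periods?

2641

Let group 1 be 0–19 through group 5 = 80+.
Period 1.
Births: 7800 × 0.345 = 2691
Group 2: 8000 × 0.957 = 7656
Group 3: 7800 × 0.96 = 7488
Group 4: 12000 × 0.946 = 11352
Group 5: 23300 × 0.913 + 23400 × 0.57 = 21273 + 13338 = 34611
Population now: 0–19=2691, 20–39=7656, 40–59=7488, 60–79=11352, 80+=34611
Period 2.
Births: 7656 × 0.345 = 2641
Group 2: 2691 × 0.957 = 2575
Group 3: 7656 × 0.96 = 7350
Group 4: 7488 × 0.946 = 7084
Group 5: 11352 × 0.913 + 34611 × 0.57 = 10364 + 19728 = 30092
Population now: 0–19=2641, 20–39=2575, 40–59=7350, 60–79=7084, 80+=30092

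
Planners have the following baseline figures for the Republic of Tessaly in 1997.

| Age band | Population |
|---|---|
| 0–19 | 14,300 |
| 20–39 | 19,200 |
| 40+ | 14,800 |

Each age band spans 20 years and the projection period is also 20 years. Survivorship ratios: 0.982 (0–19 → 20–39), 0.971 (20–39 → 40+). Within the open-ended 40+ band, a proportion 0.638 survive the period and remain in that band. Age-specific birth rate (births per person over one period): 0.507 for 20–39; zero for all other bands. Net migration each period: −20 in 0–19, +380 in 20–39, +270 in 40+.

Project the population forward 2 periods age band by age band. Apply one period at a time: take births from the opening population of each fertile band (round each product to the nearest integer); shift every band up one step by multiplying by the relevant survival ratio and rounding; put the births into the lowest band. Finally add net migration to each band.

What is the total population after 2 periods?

(Bands numbered youngest = 1 to oldest = 3.)
Period 1.
Births: 19200 × 0.507 = 9734
Band 2: 14300 × 0.982 = 14043
Band 3: 19200 × 0.971 + 14800 × 0.638 = 18643 + 9442 = 28085
Net migration: Band 1 − 20 → 9714; Band 2 + 380 → 14423; Band 3 + 270 → 28355
Population now: 0–19=9714, 20–39=14423, 40+=28355
Period 2.
Births: 14423 × 0.507 = 7312
Band 2: 9714 × 0.982 = 9539
Band 3: 14423 × 0.971 + 28355 × 0.638 = 14005 + 18090 = 32095
Net migration: Band 1 − 20 → 7292; Band 2 + 380 → 9919; Band 3 + 270 → 32365
Population now: 0–19=7292, 20–39=9919, 40+=32365
Total after period 2: 7292 + 9919 + 32365 = 49576

49576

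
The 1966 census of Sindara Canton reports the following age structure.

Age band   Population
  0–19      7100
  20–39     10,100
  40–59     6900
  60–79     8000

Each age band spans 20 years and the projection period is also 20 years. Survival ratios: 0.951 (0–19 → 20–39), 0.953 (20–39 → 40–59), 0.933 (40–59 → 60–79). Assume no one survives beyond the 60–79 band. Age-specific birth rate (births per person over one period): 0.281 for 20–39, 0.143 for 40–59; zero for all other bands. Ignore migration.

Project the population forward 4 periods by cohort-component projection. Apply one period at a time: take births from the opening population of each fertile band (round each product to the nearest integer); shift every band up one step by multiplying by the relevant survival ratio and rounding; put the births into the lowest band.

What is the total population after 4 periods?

Period 1.
Births: 10100 * 0.281 = 2838 ; 6900 * 0.143 = 987 ⇒ total 3825
20–39: 7100 * 0.951 = 6752
40–59: 10100 * 0.953 = 9625
60–79: 6900 * 0.933 = 6438
Giving 3825 / 6752 / 9625 / 6438.
Period 2.
Births: 6752 * 0.281 = 1897 ; 9625 * 0.143 = 1376 ⇒ total 3273
20–39: 3825 * 0.951 = 3638
40–59: 6752 * 0.953 = 6435
60–79: 9625 * 0.933 = 8980
Giving 3273 / 3638 / 6435 / 8980.
Period 3.
Births: 3638 * 0.281 = 1022 ; 6435 * 0.143 = 920 ⇒ total 1942
20–39: 3273 * 0.951 = 3113
40–59: 3638 * 0.953 = 3467
60–79: 6435 * 0.933 = 6004
Giving 1942 / 3113 / 3467 / 6004.
Period 4.
Births: 3113 * 0.281 = 875 ; 3467 * 0.143 = 496 ⇒ total 1371
20–39: 1942 * 0.951 = 1847
40–59: 3113 * 0.953 = 2967
60–79: 3467 * 0.933 = 3235
Giving 1371 / 1847 / 2967 / 3235.
Total after period 4: 1371 + 1847 + 2967 + 3235 = 9420

9420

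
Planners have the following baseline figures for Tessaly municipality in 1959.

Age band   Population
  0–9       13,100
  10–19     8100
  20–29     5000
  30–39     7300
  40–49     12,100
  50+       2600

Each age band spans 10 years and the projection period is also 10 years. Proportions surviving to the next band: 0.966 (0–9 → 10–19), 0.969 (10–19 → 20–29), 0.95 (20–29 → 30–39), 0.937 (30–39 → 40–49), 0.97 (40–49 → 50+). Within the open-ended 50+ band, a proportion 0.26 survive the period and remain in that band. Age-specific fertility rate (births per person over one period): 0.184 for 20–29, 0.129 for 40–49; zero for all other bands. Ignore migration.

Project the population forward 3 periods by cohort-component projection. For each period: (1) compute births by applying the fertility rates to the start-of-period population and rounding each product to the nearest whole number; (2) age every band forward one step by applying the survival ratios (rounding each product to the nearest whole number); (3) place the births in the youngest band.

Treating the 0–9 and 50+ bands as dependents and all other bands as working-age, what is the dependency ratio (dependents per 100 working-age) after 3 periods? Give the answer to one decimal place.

Period 1:
Births: 5000 × 0.184 = 920, 12100 × 0.129 = 1561 — total 2481
10–19: 13100 × 0.966 = 12655
20–29: 8100 × 0.969 = 7849
30–39: 5000 × 0.95 = 4750
40–49: 7300 × 0.937 = 6840
50+: 12100 × 0.97 + 2600 × 0.26 = 11737 + 676 = 12413
Giving 2481 / 12655 / 7849 / 4750 / 6840 / 12413.
Period 2:
Births: 7849 × 0.184 = 1444, 6840 × 0.129 = 882 — total 2326
10–19: 2481 × 0.966 = 2397
20–29: 12655 × 0.969 = 12263
30–39: 7849 × 0.95 = 7457
40–49: 4750 × 0.937 = 4451
50+: 6840 × 0.97 + 12413 × 0.26 = 6635 + 3227 = 9862
Giving 2326 / 2397 / 12263 / 7457 / 4451 / 9862.
Period 3:
Births: 12263 × 0.184 = 2256, 4451 × 0.129 = 574 — total 2830
10–19: 2326 × 0.966 = 2247
20–29: 2397 × 0.969 = 2323
30–39: 12263 × 0.95 = 11650
40–49: 7457 × 0.937 = 6987
50+: 4451 × 0.97 + 9862 × 0.26 = 4317 + 2564 = 6881
Giving 2830 / 2247 / 2323 / 11650 / 6987 / 6881.
Dependents (band 0–9 + band 50+) = 2830 + 6881 = 9711; working-age = 23207; ratio = 9711/23207 × 100 = 41.8

41.8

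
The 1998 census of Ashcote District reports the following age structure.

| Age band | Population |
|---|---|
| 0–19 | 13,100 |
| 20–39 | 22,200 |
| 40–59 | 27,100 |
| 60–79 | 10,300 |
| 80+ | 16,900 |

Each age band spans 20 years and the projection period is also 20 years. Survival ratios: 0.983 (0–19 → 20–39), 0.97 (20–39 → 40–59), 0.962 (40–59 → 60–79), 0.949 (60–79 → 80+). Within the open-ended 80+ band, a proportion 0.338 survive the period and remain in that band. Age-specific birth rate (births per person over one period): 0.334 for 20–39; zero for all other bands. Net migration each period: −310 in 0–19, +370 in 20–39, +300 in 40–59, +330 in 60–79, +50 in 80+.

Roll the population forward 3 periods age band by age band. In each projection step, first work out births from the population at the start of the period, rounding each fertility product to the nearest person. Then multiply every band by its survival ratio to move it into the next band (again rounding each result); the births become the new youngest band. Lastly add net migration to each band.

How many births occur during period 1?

7415

After projecting period 1:
Births: 22200 * 0.334 = 7415
20–39: 13100 * 0.983 = 12877
40–59: 22200 * 0.97 = 21534
60–79: 27100 * 0.962 = 26070
80+: 10300 * 0.949 + 16900 * 0.338 = 9775 + 5712 = 15487
Net migration: 0–19 − 310 → 7105; 20–39 + 370 → 13247; 40–59 + 300 → 21834; 60–79 + 330 → 26400; 80+ + 50 → 15537
Giving 7105 / 13247 / 21834 / 26400 / 15537.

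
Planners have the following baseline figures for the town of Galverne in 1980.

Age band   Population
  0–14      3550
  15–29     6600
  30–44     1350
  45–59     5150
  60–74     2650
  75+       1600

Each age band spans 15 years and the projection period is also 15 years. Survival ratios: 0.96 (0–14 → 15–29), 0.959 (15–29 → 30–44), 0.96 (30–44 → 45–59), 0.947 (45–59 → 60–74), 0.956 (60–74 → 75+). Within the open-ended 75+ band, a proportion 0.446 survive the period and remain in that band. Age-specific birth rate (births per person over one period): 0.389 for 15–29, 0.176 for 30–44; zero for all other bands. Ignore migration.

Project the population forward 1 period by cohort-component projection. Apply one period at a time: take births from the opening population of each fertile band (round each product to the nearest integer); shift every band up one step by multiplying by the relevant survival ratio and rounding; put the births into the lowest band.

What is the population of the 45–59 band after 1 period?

(Groups numbered youngest = 1 to oldest = 6.)
Period 1:
Births: 6600 × 0.389 = 2567 ; 1350 × 0.176 = 238 → total 2805
Group 2: 3550 × 0.96 = 3408
Group 3: 6600 × 0.959 = 6329
Group 4: 1350 × 0.96 = 1296
Group 5: 5150 × 0.947 = 4877
Group 6: 2650 × 0.956 + 1600 × 0.446 = 2533 + 714 = 3247
Population now: 0–14=2805, 15–29=3408, 30–44=6329, 45–59=1296, 60–74=4877, 75+=3247

1296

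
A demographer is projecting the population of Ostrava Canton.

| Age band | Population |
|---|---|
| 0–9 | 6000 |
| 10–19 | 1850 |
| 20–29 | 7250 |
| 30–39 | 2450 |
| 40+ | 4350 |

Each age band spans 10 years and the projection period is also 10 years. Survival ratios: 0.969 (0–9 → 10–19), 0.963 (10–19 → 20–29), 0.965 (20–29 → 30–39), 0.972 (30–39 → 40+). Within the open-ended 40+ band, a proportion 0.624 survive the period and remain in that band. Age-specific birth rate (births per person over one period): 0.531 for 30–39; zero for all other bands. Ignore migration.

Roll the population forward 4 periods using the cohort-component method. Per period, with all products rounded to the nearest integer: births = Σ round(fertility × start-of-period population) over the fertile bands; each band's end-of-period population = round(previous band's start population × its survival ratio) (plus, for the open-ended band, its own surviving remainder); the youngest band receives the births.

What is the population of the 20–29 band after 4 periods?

3467

(Groups numbered youngest = 1 to oldest = 5.)
After projecting period 1:
Births: 2450 × 0.531 = 1301
Group 2: 6000 × 0.969 = 5814
Group 3: 1850 × 0.963 = 1782
Group 4: 7250 × 0.965 = 6996
Group 5: 2450 × 0.972 + 4350 × 0.624 = 2381 + 2714 = 5095
Giving 1301 / 5814 / 1782 / 6996 / 5095.
After projecting period 2:
Births: 6996 × 0.531 = 3715
Group 2: 1301 × 0.969 = 1261
Group 3: 5814 × 0.963 = 5599
Group 4: 1782 × 0.965 = 1720
Group 5: 6996 × 0.972 + 5095 × 0.624 = 6800 + 3179 = 9979
Giving 3715 / 1261 / 5599 / 1720 / 9979.
After projecting period 3:
Births: 1720 × 0.531 = 913
Group 2: 3715 × 0.969 = 3600
Group 3: 1261 × 0.963 = 1214
Group 4: 5599 × 0.965 = 5403
Group 5: 1720 × 0.972 + 9979 × 0.624 = 1672 + 6227 = 7899
Giving 913 / 3600 / 1214 / 5403 / 7899.
After projecting period 4:
Births: 5403 × 0.531 = 2869
Group 2: 913 × 0.969 = 885
Group 3: 3600 × 0.963 = 3467
Group 4: 1214 × 0.965 = 1172
Group 5: 5403 × 0.972 + 7899 × 0.624 = 5252 + 4929 = 10181
Giving 2869 / 885 / 3467 / 1172 / 10181.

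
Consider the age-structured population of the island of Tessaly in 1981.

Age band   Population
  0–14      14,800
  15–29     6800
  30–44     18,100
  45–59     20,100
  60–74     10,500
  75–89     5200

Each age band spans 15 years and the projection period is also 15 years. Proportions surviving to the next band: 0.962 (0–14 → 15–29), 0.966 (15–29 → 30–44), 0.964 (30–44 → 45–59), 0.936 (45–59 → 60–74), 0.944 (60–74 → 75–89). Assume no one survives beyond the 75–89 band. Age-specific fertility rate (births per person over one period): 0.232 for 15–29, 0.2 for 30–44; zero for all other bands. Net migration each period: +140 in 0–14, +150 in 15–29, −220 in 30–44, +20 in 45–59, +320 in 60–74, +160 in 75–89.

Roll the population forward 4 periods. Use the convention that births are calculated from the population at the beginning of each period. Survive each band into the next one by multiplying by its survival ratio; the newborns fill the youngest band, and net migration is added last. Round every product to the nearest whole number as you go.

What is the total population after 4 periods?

33944

Period 1:
Births: 6800 × 0.232 = 1578, 18100 × 0.2 = 3620 ⇒ total 5198
15–29: 14800 × 0.962 = 14238
30–44: 6800 × 0.966 = 6569
45–59: 18100 × 0.964 = 17448
60–74: 20100 × 0.936 = 18814
75–89: 10500 × 0.944 = 9912
Net migration: 0–14 + 140 → 5338; 15–29 + 150 → 14388; 30–44 − 220 → 6349; 45–59 + 20 → 17468; 60–74 + 320 → 19134; 75–89 + 160 → 10072
Giving 5338 / 14388 / 6349 / 17468 / 19134 / 10072.
Period 2:
Births: 14388 × 0.232 = 3338, 6349 × 0.2 = 1270 ⇒ total 4608
15–29: 5338 × 0.962 = 5135
30–44: 14388 × 0.966 = 13899
45–59: 6349 × 0.964 = 6120
60–74: 17468 × 0.936 = 16350
75–89: 19134 × 0.944 = 18062
Net migration: 0–14 + 140 → 4748; 15–29 + 150 → 5285; 30–44 − 220 → 13679; 45–59 + 20 → 6140; 60–74 + 320 → 16670; 75–89 + 160 → 18222
Giving 4748 / 5285 / 13679 / 6140 / 16670 / 18222.
Period 3:
Births: 5285 × 0.232 = 1226, 13679 × 0.2 = 2736 ⇒ total 3962
15–29: 4748 × 0.962 = 4568
30–44: 5285 × 0.966 = 5105
45–59: 13679 × 0.964 = 13187
60–74: 6140 × 0.936 = 5747
75–89: 16670 × 0.944 = 15736
Net migration: 0–14 + 140 → 4102; 15–29 + 150 → 4718; 30–44 − 220 → 4885; 45–59 + 20 → 13207; 60–74 + 320 → 6067; 75–89 + 160 → 15896
Giving 4102 / 4718 / 4885 / 13207 / 6067 / 15896.
Period 4:
Births: 4718 × 0.232 = 1095, 4885 × 0.2 = 977 ⇒ total 2072
15–29: 4102 × 0.962 = 3946
30–44: 4718 × 0.966 = 4558
45–59: 4885 × 0.964 = 4709
60–74: 13207 × 0.936 = 12362
75–89: 6067 × 0.944 = 5727
Net migration: 0–14 + 140 → 2212; 15–29 + 150 → 4096; 30–44 − 220 → 4338; 45–59 + 20 → 4729; 60–74 + 320 → 12682; 75–89 + 160 → 5887
Giving 2212 / 4096 / 4338 / 4729 / 12682 / 5887.
Total after period 4: 2212 + 4096 + 4338 + 4729 + 12682 + 5887 = 33944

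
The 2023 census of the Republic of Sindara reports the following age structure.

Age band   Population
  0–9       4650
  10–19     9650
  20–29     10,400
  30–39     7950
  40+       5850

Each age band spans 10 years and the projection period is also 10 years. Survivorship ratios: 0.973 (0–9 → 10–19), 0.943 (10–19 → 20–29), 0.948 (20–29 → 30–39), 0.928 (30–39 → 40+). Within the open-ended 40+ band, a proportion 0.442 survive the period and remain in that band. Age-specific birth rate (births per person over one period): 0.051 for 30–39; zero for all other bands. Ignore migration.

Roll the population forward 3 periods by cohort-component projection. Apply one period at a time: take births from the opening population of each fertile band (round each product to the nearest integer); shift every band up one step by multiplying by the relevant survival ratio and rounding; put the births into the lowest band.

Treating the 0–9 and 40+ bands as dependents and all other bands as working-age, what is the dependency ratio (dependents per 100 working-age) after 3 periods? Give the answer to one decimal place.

Period 1.
Births: 7950 × 0.051 = 405
10–19: 4650 × 0.973 = 4524
20–29: 9650 × 0.943 = 9100
30–39: 10400 × 0.948 = 9859
40+: 7950 × 0.928 + 5850 × 0.442 = 7378 + 2586 = 9964
→ [405, 4524, 9100, 9859, 9964]
Period 2.
Births: 9859 × 0.051 = 503
10–19: 405 × 0.973 = 394
20–29: 4524 × 0.943 = 4266
30–39: 9100 × 0.948 = 8627
40+: 9859 × 0.928 + 9964 × 0.442 = 9149 + 4404 = 13553
→ [503, 394, 4266, 8627, 13553]
Period 3.
Births: 8627 × 0.051 = 440
10–19: 503 × 0.973 = 489
20–29: 394 × 0.943 = 372
30–39: 4266 × 0.948 = 4044
40+: 8627 × 0.928 + 13553 × 0.442 = 8006 + 5990 = 13996
→ [440, 489, 372, 4044, 13996]
Dependents (band 0–9 + band 40+) = 440 + 13996 = 14436; working-age = 4905; ratio = 14436/4905 × 100 = 294.3

294.3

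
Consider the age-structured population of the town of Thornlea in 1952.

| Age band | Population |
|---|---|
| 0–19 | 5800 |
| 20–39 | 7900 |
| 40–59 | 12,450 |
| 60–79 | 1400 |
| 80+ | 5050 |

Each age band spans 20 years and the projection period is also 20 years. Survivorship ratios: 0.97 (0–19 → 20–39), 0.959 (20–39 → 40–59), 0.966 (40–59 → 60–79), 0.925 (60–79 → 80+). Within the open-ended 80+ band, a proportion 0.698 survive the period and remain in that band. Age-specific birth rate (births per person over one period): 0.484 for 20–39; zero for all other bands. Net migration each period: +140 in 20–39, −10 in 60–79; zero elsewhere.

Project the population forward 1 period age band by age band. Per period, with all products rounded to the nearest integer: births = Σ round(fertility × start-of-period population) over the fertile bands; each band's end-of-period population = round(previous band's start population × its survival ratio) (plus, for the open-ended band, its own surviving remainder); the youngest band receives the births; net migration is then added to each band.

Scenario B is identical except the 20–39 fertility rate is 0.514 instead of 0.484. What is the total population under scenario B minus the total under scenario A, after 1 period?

237

Let band 1 be 0–19 through band 5 = 80+.
Period 1:
Births: 7900 * 0.484 = 3824
Band 2: 5800 * 0.97 = 5626
Band 3: 7900 * 0.959 = 7576
Band 4: 12450 * 0.966 = 12027
Band 5: 1400 * 0.925 + 5050 * 0.698 = 1295 + 3525 = 4820
Net migration: Band 2 + 140 → 5766; Band 4 − 10 → 12017
Population now: 0–19=3824, 20–39=5766, 40–59=7576, 60–79=12017, 80+=4820
Scenario A total after 1 period: 34003
Scenario B projection —
Period 1:
Births: 7900 * 0.514 = 4061
Band 2: 5800 * 0.97 = 5626
Band 3: 7900 * 0.959 = 7576
Band 4: 12450 * 0.966 = 12027
Band 5: 1400 * 0.925 + 5050 * 0.698 = 1295 + 3525 = 4820
Net migration: Band 2 + 140 → 5766; Band 4 − 10 → 12017
Population now: 0–19=4061, 20–39=5766, 40–59=7576, 60–79=12017, 80+=4820
Scenario B total after 1 period: 34240
Difference B − A = 34240 − 34003 = 237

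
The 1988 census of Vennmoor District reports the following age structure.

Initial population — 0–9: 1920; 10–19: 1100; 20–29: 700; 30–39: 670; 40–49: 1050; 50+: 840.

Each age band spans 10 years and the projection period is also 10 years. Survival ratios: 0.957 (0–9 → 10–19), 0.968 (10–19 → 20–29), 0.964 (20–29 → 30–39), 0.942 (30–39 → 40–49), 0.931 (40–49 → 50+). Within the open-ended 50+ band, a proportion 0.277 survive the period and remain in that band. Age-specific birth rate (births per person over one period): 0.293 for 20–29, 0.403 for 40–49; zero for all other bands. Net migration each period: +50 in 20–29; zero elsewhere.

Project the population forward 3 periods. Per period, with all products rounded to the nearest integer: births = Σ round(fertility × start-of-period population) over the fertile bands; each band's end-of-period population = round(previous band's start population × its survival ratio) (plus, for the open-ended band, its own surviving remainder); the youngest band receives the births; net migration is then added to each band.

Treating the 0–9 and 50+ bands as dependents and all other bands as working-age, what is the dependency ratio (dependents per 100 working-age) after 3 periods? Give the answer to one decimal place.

41.4

Period 1.
Births: 700 * 0.293 = 205, 1050 * 0.403 = 423 → 628
10–19: 1920 * 0.957 = 1837
20–29: 1100 * 0.968 = 1065
30–39: 700 * 0.964 = 675
40–49: 670 * 0.942 = 631
50+: 1050 * 0.931 + 840 * 0.277 = 978 + 233 = 1211
Net migration: 20–29 + 50 → 1115
→ [628, 1837, 1115, 675, 631, 1211]
Period 2.
Births: 1115 * 0.293 = 327, 631 * 0.403 = 254 → 581
10–19: 628 * 0.957 = 601
20–29: 1837 * 0.968 = 1778
30–39: 1115 * 0.964 = 1075
40–49: 675 * 0.942 = 636
50+: 631 * 0.931 + 1211 * 0.277 = 587 + 335 = 922
Net migration: 20–29 + 50 → 1828
→ [581, 601, 1828, 1075, 636, 922]
Period 3.
Births: 1828 * 0.293 = 536, 636 * 0.403 = 256 → 792
10–19: 581 * 0.957 = 556
20–29: 601 * 0.968 = 582
30–39: 1828 * 0.964 = 1762
40–49: 1075 * 0.942 = 1013
50+: 636 * 0.931 + 922 * 0.277 = 592 + 255 = 847
Net migration: 20–29 + 50 → 632
→ [792, 556, 632, 1762, 1013, 847]
Dependents (band 0–9 + band 50+) = 792 + 847 = 1639; working-age = 3963; ratio = 1639/3963 × 100 = 41.4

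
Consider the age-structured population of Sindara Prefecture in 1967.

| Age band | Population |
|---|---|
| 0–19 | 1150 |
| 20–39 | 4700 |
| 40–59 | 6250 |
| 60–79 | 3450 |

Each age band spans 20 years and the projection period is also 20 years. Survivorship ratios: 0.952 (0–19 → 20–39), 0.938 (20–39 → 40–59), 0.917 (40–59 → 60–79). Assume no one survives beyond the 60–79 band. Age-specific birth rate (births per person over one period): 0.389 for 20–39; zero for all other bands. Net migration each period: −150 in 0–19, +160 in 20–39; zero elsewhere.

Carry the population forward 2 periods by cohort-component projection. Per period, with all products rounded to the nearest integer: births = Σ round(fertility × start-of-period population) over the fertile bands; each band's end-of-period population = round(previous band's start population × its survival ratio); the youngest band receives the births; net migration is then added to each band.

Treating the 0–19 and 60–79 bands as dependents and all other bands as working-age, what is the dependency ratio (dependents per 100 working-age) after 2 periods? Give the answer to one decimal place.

149.3

Period 1.
Births: 4700 × 0.389 = 1828
20–39: 1150 × 0.952 = 1095
40–59: 4700 × 0.938 = 4409
60–79: 6250 × 0.917 = 5731
Net migration: 0–19 − 150 → 1678; 20–39 + 160 → 1255
End of period: [1678, 1255, 4409, 5731]
Period 2.
Births: 1255 × 0.389 = 488
20–39: 1678 × 0.952 = 1597
40–59: 1255 × 0.938 = 1177
60–79: 4409 × 0.917 = 4043
Net migration: 0–19 − 150 → 338; 20–39 + 160 → 1757
End of period: [338, 1757, 1177, 4043]
Dependents (band 0–19 + band 60–79) = 338 + 4043 = 4381; working-age = 2934; ratio = 4381/2934 × 100 = 149.3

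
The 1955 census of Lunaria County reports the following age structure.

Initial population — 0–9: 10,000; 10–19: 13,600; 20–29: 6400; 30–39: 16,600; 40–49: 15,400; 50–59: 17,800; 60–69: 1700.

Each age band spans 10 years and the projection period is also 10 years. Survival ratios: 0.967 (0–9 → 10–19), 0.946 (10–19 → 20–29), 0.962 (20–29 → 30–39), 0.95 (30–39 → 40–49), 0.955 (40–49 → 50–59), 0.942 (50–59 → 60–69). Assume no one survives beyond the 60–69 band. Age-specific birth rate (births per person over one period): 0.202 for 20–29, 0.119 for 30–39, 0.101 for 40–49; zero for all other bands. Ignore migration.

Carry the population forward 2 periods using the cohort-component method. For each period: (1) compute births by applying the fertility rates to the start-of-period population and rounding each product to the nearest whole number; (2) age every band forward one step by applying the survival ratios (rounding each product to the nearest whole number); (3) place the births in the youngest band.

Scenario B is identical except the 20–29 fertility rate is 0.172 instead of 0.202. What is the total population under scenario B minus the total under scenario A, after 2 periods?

After projecting period 1:
Births: 6400 × 0.202 = 1293, 16600 × 0.119 = 1975, 15400 × 0.101 = 1555 ⇒ total 4823
10–19: 10000 × 0.967 = 9670
20–29: 13600 × 0.946 = 12866
30–39: 6400 × 0.962 = 6157
40–49: 16600 × 0.95 = 15770
50–59: 15400 × 0.955 = 14707
60–69: 17800 × 0.942 = 16768
End of period: [4823, 9670, 12866, 6157, 15770, 14707, 16768]
After projecting period 2:
Births: 12866 × 0.202 = 2599, 6157 × 0.119 = 733, 15770 × 0.101 = 1593 ⇒ total 4925
10–19: 4823 × 0.967 = 4664
20–29: 9670 × 0.946 = 9148
30–39: 12866 × 0.962 = 12377
40–49: 6157 × 0.95 = 5849
50–59: 15770 × 0.955 = 15060
60–69: 14707 × 0.942 = 13854
End of period: [4925, 4664, 9148, 12377, 5849, 15060, 13854]
Scenario A total after 2 periods: 65877
Scenario B projection —
After projecting period 1:
Births: 6400 × 0.172 = 1101, 16600 × 0.119 = 1975, 15400 × 0.101 = 1555 ⇒ total 4631
10–19: 10000 × 0.967 = 9670
20–29: 13600 × 0.946 = 12866
30–39: 6400 × 0.962 = 6157
40–49: 16600 × 0.95 = 15770
50–59: 15400 × 0.955 = 14707
60–69: 17800 × 0.942 = 16768
End of period: [4631, 9670, 12866, 6157, 15770, 14707, 16768]
After projecting period 2:
Births: 12866 × 0.172 = 2213, 6157 × 0.119 = 733, 15770 × 0.101 = 1593 ⇒ total 4539
10–19: 4631 × 0.967 = 4478
20–29: 9670 × 0.946 = 9148
30–39: 12866 × 0.962 = 12377
40–49: 6157 × 0.95 = 5849
50–59: 15770 × 0.955 = 15060
60–69: 14707 × 0.942 = 13854
End of period: [4539, 4478, 9148, 12377, 5849, 15060, 13854]
Scenario B total after 2 periods: 65305
Difference B − A = 65305 − 65877 = -572

-572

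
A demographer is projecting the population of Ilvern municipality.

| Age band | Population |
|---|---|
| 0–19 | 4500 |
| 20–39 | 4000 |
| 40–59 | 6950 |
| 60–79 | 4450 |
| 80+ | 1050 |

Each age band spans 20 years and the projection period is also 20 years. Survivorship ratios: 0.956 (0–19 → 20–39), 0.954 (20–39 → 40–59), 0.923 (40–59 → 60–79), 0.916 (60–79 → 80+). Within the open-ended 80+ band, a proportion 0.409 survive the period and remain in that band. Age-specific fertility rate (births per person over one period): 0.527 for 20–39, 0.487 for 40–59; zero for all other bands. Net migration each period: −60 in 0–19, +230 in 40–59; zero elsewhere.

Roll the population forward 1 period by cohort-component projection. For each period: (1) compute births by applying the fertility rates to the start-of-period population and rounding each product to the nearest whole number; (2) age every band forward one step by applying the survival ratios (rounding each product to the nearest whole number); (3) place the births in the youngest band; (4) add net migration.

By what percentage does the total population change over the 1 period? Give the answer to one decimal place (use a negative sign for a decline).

Let group 1 be 0–19 through group 5 = 80+.
Period 1:
Births: 4000 × 0.527 = 2108 ; 6950 × 0.487 = 3385 → total 5493
Group 2: 4500 × 0.956 = 4302
Group 3: 4000 × 0.954 = 3816
Group 4: 6950 × 0.923 = 6415
Group 5: 4450 × 0.916 + 1050 × 0.409 = 4076 + 429 = 4505
Net migration: Group 1 − 60 → 5433; Group 3 + 230 → 4046
Giving 5433 / 4302 / 4046 / 6415 / 4505.
Total: 20950 → 24701; change = 3751; percentage change = 17.9%

17.9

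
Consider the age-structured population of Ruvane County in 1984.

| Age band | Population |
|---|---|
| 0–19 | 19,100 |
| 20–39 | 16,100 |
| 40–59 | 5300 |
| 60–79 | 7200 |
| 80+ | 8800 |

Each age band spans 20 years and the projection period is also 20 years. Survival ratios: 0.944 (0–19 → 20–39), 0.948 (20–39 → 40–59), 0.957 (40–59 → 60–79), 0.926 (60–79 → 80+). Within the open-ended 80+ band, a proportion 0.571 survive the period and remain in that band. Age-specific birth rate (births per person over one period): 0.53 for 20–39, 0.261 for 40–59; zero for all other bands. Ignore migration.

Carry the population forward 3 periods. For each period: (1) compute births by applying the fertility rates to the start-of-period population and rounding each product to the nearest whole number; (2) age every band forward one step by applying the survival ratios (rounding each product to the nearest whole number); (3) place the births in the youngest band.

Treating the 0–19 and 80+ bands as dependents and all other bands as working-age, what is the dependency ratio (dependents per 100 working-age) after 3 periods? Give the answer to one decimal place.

77.5

Call the groups 1 to 5, youngest first.
Period 1.
Births: 16100 × 0.53 = 8533  |  5300 × 0.261 = 1383 ⇒ total 9916
Group 2: 19100 × 0.944 = 18030
Group 3: 16100 × 0.948 = 15263
Group 4: 5300 × 0.957 = 5072
Group 5: 7200 × 0.926 + 8800 × 0.571 = 6667 + 5025 = 11692
→ [9916, 18030, 15263, 5072, 11692]
Period 2.
Births: 18030 × 0.53 = 9556  |  15263 × 0.261 = 3984 ⇒ total 13540
Group 2: 9916 × 0.944 = 9361
Group 3: 18030 × 0.948 = 17092
Group 4: 15263 × 0.957 = 14607
Group 5: 5072 × 0.926 + 11692 × 0.571 = 4697 + 6676 = 11373
→ [13540, 9361, 17092, 14607, 11373]
Period 3.
Births: 9361 × 0.53 = 4961  |  17092 × 0.261 = 4461 ⇒ total 9422
Group 2: 13540 × 0.944 = 12782
Group 3: 9361 × 0.948 = 8874
Group 4: 17092 × 0.957 = 16357
Group 5: 14607 × 0.926 + 11373 × 0.571 = 13526 + 6494 = 20020
→ [9422, 12782, 8874, 16357, 20020]
Dependents (band 0–19 + band 80+) = 9422 + 20020 = 29442; working-age = 38013; ratio = 29442/38013 × 100 = 77.5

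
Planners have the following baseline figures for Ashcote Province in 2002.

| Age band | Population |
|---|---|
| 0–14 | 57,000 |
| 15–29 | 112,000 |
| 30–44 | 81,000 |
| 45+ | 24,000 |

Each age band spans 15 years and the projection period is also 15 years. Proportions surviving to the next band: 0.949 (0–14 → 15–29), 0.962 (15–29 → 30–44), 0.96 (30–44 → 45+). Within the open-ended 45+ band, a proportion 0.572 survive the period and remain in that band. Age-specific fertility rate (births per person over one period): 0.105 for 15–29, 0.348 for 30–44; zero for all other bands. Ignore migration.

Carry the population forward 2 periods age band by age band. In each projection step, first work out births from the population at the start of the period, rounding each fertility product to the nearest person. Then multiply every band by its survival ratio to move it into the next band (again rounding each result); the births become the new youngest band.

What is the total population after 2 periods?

Let band 1 be 0–14 through band 4 = 45+.
[period 1]
Births: 112000 * 0.105 = 11760, 81000 * 0.348 = 28188 → total 39948
Band 2: 57000 * 0.949 = 54093
Band 3: 112000 * 0.962 = 107744
Band 4: 81000 * 0.96 + 24000 * 0.572 = 77760 + 13728 = 91488
End of period: [39948, 54093, 107744, 91488]
[period 2]
Births: 54093 * 0.105 = 5680, 107744 * 0.348 = 37495 → total 43175
Band 2: 39948 * 0.949 = 37911
Band 3: 54093 * 0.962 = 52037
Band 4: 107744 * 0.96 + 91488 * 0.572 = 103434 + 52331 = 155765
End of period: [43175, 37911, 52037, 155765]
Total after period 2: 43175 + 37911 + 52037 + 155765 = 288888

288888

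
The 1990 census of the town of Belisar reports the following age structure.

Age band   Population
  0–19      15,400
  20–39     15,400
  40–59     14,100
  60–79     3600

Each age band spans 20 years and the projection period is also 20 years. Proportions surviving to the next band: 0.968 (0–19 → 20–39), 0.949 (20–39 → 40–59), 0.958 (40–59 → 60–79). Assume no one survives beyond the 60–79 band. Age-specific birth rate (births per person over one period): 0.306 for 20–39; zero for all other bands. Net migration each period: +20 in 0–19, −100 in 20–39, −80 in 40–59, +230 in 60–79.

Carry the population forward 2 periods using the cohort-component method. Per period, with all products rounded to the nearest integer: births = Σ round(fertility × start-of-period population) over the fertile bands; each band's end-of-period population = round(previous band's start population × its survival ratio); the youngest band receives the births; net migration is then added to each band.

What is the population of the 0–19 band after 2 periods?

Call the bands 1 to 4, youngest first.
After projecting period 1:
Births: 15400 × 0.306 = 4712
Band 2: 15400 × 0.968 = 14907
Band 3: 15400 × 0.949 = 14615
Band 4: 14100 × 0.958 = 13508
Net migration: Band 1 + 20 → 4732; Band 2 − 100 → 14807; Band 3 − 80 → 14535; Band 4 + 230 → 13738
Giving 4732 / 14807 / 14535 / 13738.
After projecting period 2:
Births: 14807 × 0.306 = 4531
Band 2: 4732 × 0.968 = 4581
Band 3: 14807 × 0.949 = 14052
Band 4: 14535 × 0.958 = 13925
Net migration: Band 1 + 20 → 4551; Band 2 − 100 → 4481; Band 3 − 80 → 13972; Band 4 + 230 → 14155
Giving 4551 / 4481 / 13972 / 14155.

4551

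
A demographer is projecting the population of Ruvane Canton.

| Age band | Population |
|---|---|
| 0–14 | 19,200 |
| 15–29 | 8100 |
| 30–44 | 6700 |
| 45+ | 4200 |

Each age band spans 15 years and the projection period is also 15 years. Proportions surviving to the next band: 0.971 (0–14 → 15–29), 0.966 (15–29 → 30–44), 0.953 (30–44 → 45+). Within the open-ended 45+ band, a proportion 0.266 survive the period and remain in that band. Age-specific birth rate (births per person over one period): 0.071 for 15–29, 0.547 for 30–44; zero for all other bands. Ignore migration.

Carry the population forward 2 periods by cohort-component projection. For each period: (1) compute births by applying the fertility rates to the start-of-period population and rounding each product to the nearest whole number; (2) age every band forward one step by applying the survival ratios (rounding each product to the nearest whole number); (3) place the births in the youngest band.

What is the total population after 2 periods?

37183

(Groups numbered youngest = 1 to oldest = 4.)
Period 1.
Births: 8100 × 0.071 = 575, 6700 × 0.547 = 3665 → total 4240
Group 2: 19200 × 0.971 = 18643
Group 3: 8100 × 0.966 = 7825
Group 4: 6700 × 0.953 + 4200 × 0.266 = 6385 + 1117 = 7502
Giving 4240 / 18643 / 7825 / 7502.
Period 2.
Births: 18643 × 0.071 = 1324, 7825 × 0.547 = 4280 → total 5604
Group 2: 4240 × 0.971 = 4117
Group 3: 18643 × 0.966 = 18009
Group 4: 7825 × 0.953 + 7502 × 0.266 = 7457 + 1996 = 9453
Giving 5604 / 4117 / 18009 / 9453.
Total after period 2: 5604 + 4117 + 18009 + 9453 = 37183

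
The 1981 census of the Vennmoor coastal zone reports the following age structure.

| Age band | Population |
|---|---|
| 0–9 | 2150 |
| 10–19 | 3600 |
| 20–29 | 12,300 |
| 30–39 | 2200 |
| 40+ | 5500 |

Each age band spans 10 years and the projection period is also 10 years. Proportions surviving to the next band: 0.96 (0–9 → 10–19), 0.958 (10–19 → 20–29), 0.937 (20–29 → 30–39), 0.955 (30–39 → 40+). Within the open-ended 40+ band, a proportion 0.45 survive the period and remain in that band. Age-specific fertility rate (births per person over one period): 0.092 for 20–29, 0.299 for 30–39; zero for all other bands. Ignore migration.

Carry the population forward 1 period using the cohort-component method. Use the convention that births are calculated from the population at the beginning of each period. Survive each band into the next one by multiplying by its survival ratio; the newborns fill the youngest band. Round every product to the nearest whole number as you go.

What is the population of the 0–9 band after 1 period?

(Groups numbered youngest = 1 to oldest = 5.)
[period 1]
Births: 12300 × 0.092 = 1132, 2200 × 0.299 = 658 — total 1790
Group 2: 2150 × 0.96 = 2064
Group 3: 3600 × 0.958 = 3449
Group 4: 12300 × 0.937 = 11525
Group 5: 2200 × 0.955 + 5500 × 0.45 = 2101 + 2475 = 4576
Population now: 0–9=1790, 10–19=2064, 20–29=3449, 30–39=11525, 40+=4576

1790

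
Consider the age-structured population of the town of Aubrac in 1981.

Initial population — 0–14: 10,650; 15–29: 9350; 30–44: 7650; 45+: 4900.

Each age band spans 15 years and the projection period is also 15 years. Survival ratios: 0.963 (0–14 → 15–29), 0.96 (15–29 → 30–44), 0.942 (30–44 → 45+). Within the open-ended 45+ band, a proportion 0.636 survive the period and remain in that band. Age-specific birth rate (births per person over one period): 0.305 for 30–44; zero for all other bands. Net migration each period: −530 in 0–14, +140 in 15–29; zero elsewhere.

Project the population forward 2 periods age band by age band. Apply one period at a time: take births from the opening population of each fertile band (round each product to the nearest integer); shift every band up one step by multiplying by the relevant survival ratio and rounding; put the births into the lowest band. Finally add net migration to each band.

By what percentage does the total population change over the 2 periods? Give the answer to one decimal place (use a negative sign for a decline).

Let group 1 be 0–14 through group 4 = 45+.
Period 1:
Births: 7650 × 0.305 = 2333
Group 2: 10650 × 0.963 = 10256
Group 3: 9350 × 0.96 = 8976
Group 4: 7650 × 0.942 + 4900 × 0.636 = 7206 + 3116 = 10322
Net migration: Group 1 − 530 → 1803; Group 2 + 140 → 10396
Population now: 0–14=1803, 15–29=10396, 30–44=8976, 45+=10322
Period 2:
Births: 8976 × 0.305 = 2738
Group 2: 1803 × 0.963 = 1736
Group 3: 10396 × 0.96 = 9980
Group 4: 8976 × 0.942 + 10322 × 0.636 = 8455 + 6565 = 15020
Net migration: Group 1 − 530 → 2208; Group 2 + 140 → 1876
Population now: 0–14=2208, 15–29=1876, 30–44=9980, 45+=15020
Total: 32550 → 29084; change = -3466; percentage change = -10.6%

-10.6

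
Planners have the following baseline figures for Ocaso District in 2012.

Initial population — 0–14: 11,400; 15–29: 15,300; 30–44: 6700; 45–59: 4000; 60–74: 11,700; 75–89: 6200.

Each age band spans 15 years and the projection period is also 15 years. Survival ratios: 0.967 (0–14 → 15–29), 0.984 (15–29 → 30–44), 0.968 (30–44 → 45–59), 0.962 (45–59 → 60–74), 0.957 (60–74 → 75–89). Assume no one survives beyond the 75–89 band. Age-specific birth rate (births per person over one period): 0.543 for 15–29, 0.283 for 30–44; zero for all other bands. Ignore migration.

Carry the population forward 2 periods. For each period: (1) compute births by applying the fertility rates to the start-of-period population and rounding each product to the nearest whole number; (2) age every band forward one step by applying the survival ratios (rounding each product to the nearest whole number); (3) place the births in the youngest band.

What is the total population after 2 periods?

Numbering the groups 1..6 from youngest to oldest:
Period 1:
Births: 15300 × 0.543 = 8308  |  6700 × 0.283 = 1896 → 10204
Group 2: 11400 × 0.967 = 11024
Group 3: 15300 × 0.984 = 15055
Group 4: 6700 × 0.968 = 6486
Group 5: 4000 × 0.962 = 3848
Group 6: 11700 × 0.957 = 11197
Giving 10204 / 11024 / 15055 / 6486 / 3848 / 11197.
Period 2:
Births: 11024 × 0.543 = 5986  |  15055 × 0.283 = 4261 → 10247
Group 2: 10204 × 0.967 = 9867
Group 3: 11024 × 0.984 = 10848
Group 4: 15055 × 0.968 = 14573
Group 5: 6486 × 0.962 = 6240
Group 6: 3848 × 0.957 = 3683
Giving 10247 / 9867 / 10848 / 14573 / 6240 / 3683.
Total after period 2: 10247 + 9867 + 10848 + 14573 + 6240 + 3683 = 55458

55458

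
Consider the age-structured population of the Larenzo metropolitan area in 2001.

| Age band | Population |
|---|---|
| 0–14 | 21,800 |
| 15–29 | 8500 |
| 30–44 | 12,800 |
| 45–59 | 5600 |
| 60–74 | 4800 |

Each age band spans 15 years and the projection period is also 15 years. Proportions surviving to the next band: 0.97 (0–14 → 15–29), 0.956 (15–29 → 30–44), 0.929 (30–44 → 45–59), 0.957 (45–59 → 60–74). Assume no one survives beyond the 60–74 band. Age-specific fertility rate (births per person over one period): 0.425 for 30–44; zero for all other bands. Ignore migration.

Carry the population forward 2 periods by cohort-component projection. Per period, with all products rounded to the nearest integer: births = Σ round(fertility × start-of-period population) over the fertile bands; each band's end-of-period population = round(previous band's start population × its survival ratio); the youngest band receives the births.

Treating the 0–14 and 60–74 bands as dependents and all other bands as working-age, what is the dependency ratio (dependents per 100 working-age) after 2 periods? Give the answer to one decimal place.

44.9

Let band 1 be 0–14 through band 5 = 60–74.
Period 1.
Births: 12800 × 0.425 = 5440
Band 2: 21800 × 0.97 = 21146
Band 3: 8500 × 0.956 = 8126
Band 4: 12800 × 0.929 = 11891
Band 5: 5600 × 0.957 = 5359
→ [5440, 21146, 8126, 11891, 5359]
Period 2.
Births: 8126 × 0.425 = 3454
Band 2: 5440 × 0.97 = 5277
Band 3: 21146 × 0.956 = 20216
Band 4: 8126 × 0.929 = 7549
Band 5: 11891 × 0.957 = 11380
→ [3454, 5277, 20216, 7549, 11380]
Dependents (band 0–14 + band 60–74) = 3454 + 11380 = 14834; working-age = 33042; ratio = 14834/33042 × 100 = 44.9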